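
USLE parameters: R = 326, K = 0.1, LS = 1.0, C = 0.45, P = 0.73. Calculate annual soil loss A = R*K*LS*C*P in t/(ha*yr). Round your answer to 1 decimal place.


Step 1: A = R * K * LS * C * P
Step 2: R * K = 326 * 0.1 = 32.6
Step 3: (R*K) * LS = 32.6 * 1.0 = 32.6
Step 4: * C * P = 32.6 * 0.45 * 0.73 = 10.7
Step 5: A = 10.7 t/(ha*yr)

10.7


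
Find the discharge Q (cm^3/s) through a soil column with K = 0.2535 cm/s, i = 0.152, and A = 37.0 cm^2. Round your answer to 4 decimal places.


Step 1: Apply Darcy's law: Q = K * i * A
Step 2: Q = 0.2535 * 0.152 * 37.0
Step 3: Q = 1.4257 cm^3/s

1.4257


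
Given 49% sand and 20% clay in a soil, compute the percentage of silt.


Step 1: sand + silt + clay = 100%
Step 2: silt = 100 - sand - clay
Step 3: silt = 100 - 49 - 20
Step 4: silt = 31%

31


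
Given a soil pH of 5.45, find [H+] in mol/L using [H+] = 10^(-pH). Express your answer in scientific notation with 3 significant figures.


Step 1: [H+] = 10^(-pH)
Step 2: [H+] = 10^(-5.45)
Step 3: [H+] = 3.55e-06 mol/L

3.55e-06


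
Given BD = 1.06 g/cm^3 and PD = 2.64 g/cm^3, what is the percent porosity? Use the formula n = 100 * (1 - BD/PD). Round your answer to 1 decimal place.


Step 1: Formula: n = 100 * (1 - BD / PD)
Step 2: n = 100 * (1 - 1.06 / 2.64)
Step 3: n = 100 * (1 - 0.40152)
Step 4: n = 59.8%

59.8


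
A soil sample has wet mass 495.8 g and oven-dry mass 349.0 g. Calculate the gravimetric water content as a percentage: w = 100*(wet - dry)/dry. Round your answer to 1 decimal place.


Step 1: Water mass = wet - dry = 495.8 - 349.0 = 146.8 g
Step 2: w = 100 * water mass / dry mass
Step 3: w = 100 * 146.8 / 349.0 = 42.1%

42.1


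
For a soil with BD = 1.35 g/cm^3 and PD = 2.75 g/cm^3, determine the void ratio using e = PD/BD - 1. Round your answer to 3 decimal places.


Step 1: e = PD / BD - 1
Step 2: e = 2.75 / 1.35 - 1
Step 3: e = 2.03704 - 1
Step 4: e = 1.037

1.037


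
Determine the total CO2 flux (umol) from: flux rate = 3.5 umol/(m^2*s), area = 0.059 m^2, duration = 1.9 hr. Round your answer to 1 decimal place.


Step 1: Convert time to seconds: 1.9 hr * 3600 = 6840.0 s
Step 2: Total = flux * area * time_s
Step 3: Total = 3.5 * 0.059 * 6840.0
Step 4: Total = 1412.5 umol

1412.5


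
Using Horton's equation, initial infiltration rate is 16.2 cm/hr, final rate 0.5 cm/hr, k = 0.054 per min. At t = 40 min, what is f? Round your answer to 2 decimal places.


Step 1: f = fc + (f0 - fc) * exp(-k * t)
Step 2: exp(-0.054 * 40) = 0.115325
Step 3: f = 0.5 + (16.2 - 0.5) * 0.115325
Step 4: f = 0.5 + 15.7 * 0.115325
Step 5: f = 2.31 cm/hr

2.31


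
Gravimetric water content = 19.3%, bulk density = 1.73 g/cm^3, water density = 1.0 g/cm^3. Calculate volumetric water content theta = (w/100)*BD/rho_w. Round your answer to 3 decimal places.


Step 1: theta = (w / 100) * BD / rho_w
Step 2: theta = (19.3 / 100) * 1.73 / 1.0
Step 3: theta = 0.193 * 1.73
Step 4: theta = 0.334

0.334


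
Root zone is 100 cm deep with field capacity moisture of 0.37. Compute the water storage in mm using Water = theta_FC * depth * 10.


Step 1: Water (mm) = theta_FC * depth (cm) * 10
Step 2: Water = 0.37 * 100 * 10
Step 3: Water = 370.0 mm

370.0


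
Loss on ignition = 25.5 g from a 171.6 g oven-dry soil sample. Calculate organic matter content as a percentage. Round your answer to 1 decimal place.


Step 1: OM% = 100 * LOI / sample mass
Step 2: OM = 100 * 25.5 / 171.6
Step 3: OM = 14.9%

14.9


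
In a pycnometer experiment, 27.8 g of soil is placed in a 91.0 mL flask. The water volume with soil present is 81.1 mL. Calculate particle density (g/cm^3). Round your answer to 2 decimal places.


Step 1: Volume of solids = flask volume - water volume with soil
Step 2: V_solids = 91.0 - 81.1 = 9.9 mL
Step 3: Particle density = mass / V_solids = 27.8 / 9.9 = 2.81 g/cm^3

2.81


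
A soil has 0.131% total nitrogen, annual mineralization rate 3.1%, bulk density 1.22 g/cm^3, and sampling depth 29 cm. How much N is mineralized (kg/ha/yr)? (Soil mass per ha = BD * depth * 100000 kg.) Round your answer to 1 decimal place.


Step 1: Soil mass per ha = BD * depth * 100000 = 1.22 * 29 * 100000 = 3538000 kg
Step 2: Total N pool = soil mass * N%/100 = 3538000 * 0.131/100 = 4634.78 kg/ha
Step 3: N mineralized = N pool * rate%/100 = 4634.78 * 3.1/100 = 143.7 kg/ha/yr

143.7


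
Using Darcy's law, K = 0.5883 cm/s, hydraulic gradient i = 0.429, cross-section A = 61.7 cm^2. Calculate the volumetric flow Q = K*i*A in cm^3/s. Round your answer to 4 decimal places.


Step 1: Apply Darcy's law: Q = K * i * A
Step 2: Q = 0.5883 * 0.429 * 61.7
Step 3: Q = 15.5719 cm^3/s

15.5719


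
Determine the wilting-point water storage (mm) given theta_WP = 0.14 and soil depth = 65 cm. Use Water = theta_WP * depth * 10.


Step 1: Water (mm) = theta_WP * depth * 10
Step 2: Water = 0.14 * 65 * 10
Step 3: Water = 91.0 mm

91.0


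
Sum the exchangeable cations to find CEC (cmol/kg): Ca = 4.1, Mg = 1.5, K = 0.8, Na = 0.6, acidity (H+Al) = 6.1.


Step 1: CEC = Ca + Mg + K + Na + (H+Al)
Step 2: CEC = 4.1 + 1.5 + 0.8 + 0.6 + 6.1
Step 3: CEC = 13.1 cmol/kg

13.1


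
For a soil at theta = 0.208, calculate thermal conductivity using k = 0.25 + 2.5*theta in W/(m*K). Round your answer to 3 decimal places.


Step 1: k = 0.25 + 2.5 * theta
Step 2: k = 0.25 + 2.5 * 0.208
Step 3: k = 0.25 + 0.52
Step 4: k = 0.77 W/(m*K)

0.77


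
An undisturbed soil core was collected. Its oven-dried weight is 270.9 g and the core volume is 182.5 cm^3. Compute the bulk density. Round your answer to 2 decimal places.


Step 1: Identify the formula: BD = dry mass / volume
Step 2: Substitute values: BD = 270.9 / 182.5
Step 3: BD = 1.48 g/cm^3

1.48


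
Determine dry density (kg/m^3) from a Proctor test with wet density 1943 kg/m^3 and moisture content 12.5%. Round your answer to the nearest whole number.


Step 1: Dry density = wet density / (1 + w/100)
Step 2: Dry density = 1943 / (1 + 12.5/100)
Step 3: Dry density = 1943 / 1.125
Step 4: Dry density = 1727 kg/m^3

1727


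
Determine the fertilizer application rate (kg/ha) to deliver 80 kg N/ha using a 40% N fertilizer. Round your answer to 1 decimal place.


Step 1: Fertilizer rate = target N / (N content / 100)
Step 2: Rate = 80 / (40 / 100)
Step 3: Rate = 80 / 0.4
Step 4: Rate = 200.0 kg/ha

200.0


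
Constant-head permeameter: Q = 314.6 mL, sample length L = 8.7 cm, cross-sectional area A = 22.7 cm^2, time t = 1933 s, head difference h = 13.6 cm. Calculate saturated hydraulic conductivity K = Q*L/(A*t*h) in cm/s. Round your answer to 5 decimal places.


Step 1: K = Q * L / (A * t * h)
Step 2: Numerator = 314.6 * 8.7 = 2737.02
Step 3: Denominator = 22.7 * 1933 * 13.6 = 596755.76
Step 4: K = 2737.02 / 596755.76 = 0.00459 cm/s

0.00459


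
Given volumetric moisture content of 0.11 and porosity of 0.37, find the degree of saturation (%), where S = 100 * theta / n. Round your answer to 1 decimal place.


Step 1: S = 100 * theta_v / n
Step 2: S = 100 * 0.11 / 0.37
Step 3: S = 29.7%

29.7


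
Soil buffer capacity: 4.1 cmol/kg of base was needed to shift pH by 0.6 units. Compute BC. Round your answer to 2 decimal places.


Step 1: BC = change in base / change in pH
Step 2: BC = 4.1 / 0.6
Step 3: BC = 6.83 cmol/(kg*pH unit)

6.83


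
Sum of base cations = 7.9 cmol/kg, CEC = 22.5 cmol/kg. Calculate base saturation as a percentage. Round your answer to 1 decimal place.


Step 1: BS = 100 * (sum of bases) / CEC
Step 2: BS = 100 * 7.9 / 22.5
Step 3: BS = 35.1%

35.1


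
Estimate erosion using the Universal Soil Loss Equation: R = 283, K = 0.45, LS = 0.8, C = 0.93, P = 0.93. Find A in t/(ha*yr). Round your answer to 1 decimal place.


Step 1: A = R * K * LS * C * P
Step 2: R * K = 283 * 0.45 = 127.35
Step 3: (R*K) * LS = 127.35 * 0.8 = 101.88
Step 4: * C * P = 101.88 * 0.93 * 0.93 = 88.1
Step 5: A = 88.1 t/(ha*yr)

88.1


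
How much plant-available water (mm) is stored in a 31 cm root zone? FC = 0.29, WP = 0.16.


Step 1: Available water = (FC - WP) * depth * 10
Step 2: AW = (0.29 - 0.16) * 31 * 10
Step 3: AW = 0.13 * 31 * 10
Step 4: AW = 40.3 mm

40.3


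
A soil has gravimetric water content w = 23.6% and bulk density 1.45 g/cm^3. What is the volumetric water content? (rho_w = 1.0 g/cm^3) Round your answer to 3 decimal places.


Step 1: theta = (w / 100) * BD / rho_w
Step 2: theta = (23.6 / 100) * 1.45 / 1.0
Step 3: theta = 0.236 * 1.45
Step 4: theta = 0.342

0.342


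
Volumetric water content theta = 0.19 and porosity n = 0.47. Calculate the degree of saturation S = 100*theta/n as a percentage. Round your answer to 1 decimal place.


Step 1: S = 100 * theta_v / n
Step 2: S = 100 * 0.19 / 0.47
Step 3: S = 40.4%

40.4


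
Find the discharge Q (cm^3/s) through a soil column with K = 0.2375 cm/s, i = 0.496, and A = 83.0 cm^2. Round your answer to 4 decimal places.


Step 1: Apply Darcy's law: Q = K * i * A
Step 2: Q = 0.2375 * 0.496 * 83.0
Step 3: Q = 9.7774 cm^3/s

9.7774


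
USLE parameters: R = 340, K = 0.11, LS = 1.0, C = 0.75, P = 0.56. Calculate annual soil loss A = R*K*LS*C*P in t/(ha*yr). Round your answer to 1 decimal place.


Step 1: A = R * K * LS * C * P
Step 2: R * K = 340 * 0.11 = 37.4
Step 3: (R*K) * LS = 37.4 * 1.0 = 37.4
Step 4: * C * P = 37.4 * 0.75 * 0.56 = 15.7
Step 5: A = 15.7 t/(ha*yr)

15.7


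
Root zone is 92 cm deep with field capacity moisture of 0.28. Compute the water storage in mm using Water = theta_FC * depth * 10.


Step 1: Water (mm) = theta_FC * depth (cm) * 10
Step 2: Water = 0.28 * 92 * 10
Step 3: Water = 257.6 mm

257.6


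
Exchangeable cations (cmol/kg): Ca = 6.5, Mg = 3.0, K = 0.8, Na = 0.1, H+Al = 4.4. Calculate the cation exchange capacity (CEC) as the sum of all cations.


Step 1: CEC = Ca + Mg + K + Na + (H+Al)
Step 2: CEC = 6.5 + 3.0 + 0.8 + 0.1 + 4.4
Step 3: CEC = 14.8 cmol/kg

14.8


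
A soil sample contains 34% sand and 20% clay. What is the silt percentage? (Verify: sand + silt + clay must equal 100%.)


Step 1: sand + silt + clay = 100%
Step 2: silt = 100 - sand - clay
Step 3: silt = 100 - 34 - 20
Step 4: silt = 46%

46


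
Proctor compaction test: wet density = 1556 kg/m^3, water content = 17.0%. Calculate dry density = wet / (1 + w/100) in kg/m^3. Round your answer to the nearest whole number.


Step 1: Dry density = wet density / (1 + w/100)
Step 2: Dry density = 1556 / (1 + 17.0/100)
Step 3: Dry density = 1556 / 1.17
Step 4: Dry density = 1330 kg/m^3

1330


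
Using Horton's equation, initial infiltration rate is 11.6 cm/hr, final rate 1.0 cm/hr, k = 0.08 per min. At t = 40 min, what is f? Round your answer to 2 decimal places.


Step 1: f = fc + (f0 - fc) * exp(-k * t)
Step 2: exp(-0.08 * 40) = 0.040762
Step 3: f = 1.0 + (11.6 - 1.0) * 0.040762
Step 4: f = 1.0 + 10.6 * 0.040762
Step 5: f = 1.43 cm/hr

1.43


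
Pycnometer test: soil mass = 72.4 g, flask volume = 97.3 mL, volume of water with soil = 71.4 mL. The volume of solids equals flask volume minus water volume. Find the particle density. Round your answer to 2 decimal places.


Step 1: Volume of solids = flask volume - water volume with soil
Step 2: V_solids = 97.3 - 71.4 = 25.9 mL
Step 3: Particle density = mass / V_solids = 72.4 / 25.9 = 2.8 g/cm^3

2.8


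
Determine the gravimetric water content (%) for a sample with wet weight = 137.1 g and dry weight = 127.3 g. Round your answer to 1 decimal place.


Step 1: Water mass = wet - dry = 137.1 - 127.3 = 9.8 g
Step 2: w = 100 * water mass / dry mass
Step 3: w = 100 * 9.8 / 127.3 = 7.7%

7.7


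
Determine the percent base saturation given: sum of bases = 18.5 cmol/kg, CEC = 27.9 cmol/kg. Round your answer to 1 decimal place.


Step 1: BS = 100 * (sum of bases) / CEC
Step 2: BS = 100 * 18.5 / 27.9
Step 3: BS = 66.3%

66.3


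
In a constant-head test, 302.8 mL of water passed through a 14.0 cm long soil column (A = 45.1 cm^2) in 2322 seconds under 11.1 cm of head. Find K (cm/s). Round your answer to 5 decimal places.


Step 1: K = Q * L / (A * t * h)
Step 2: Numerator = 302.8 * 14.0 = 4239.2
Step 3: Denominator = 45.1 * 2322 * 11.1 = 1162416.42
Step 4: K = 4239.2 / 1162416.42 = 0.00365 cm/s

0.00365


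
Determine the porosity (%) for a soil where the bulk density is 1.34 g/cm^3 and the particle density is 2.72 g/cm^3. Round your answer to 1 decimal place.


Step 1: Formula: n = 100 * (1 - BD / PD)
Step 2: n = 100 * (1 - 1.34 / 2.72)
Step 3: n = 100 * (1 - 0.49265)
Step 4: n = 50.7%

50.7


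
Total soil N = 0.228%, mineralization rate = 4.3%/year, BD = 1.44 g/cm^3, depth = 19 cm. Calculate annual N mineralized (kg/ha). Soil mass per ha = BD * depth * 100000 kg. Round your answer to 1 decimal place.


Step 1: Soil mass per ha = BD * depth * 100000 = 1.44 * 19 * 100000 = 2736000 kg
Step 2: Total N pool = soil mass * N%/100 = 2736000 * 0.228/100 = 6238.08 kg/ha
Step 3: N mineralized = N pool * rate%/100 = 6238.08 * 4.3/100 = 268.2 kg/ha/yr

268.2


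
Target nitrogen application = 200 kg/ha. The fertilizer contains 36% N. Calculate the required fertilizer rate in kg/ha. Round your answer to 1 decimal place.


Step 1: Fertilizer rate = target N / (N content / 100)
Step 2: Rate = 200 / (36 / 100)
Step 3: Rate = 200 / 0.36
Step 4: Rate = 555.6 kg/ha

555.6


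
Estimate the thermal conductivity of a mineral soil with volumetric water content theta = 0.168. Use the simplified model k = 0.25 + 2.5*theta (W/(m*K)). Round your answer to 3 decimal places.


Step 1: k = 0.25 + 2.5 * theta
Step 2: k = 0.25 + 2.5 * 0.168
Step 3: k = 0.25 + 0.42
Step 4: k = 0.67 W/(m*K)

0.67


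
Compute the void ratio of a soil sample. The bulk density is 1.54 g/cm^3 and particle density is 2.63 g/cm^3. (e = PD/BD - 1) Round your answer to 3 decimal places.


Step 1: e = PD / BD - 1
Step 2: e = 2.63 / 1.54 - 1
Step 3: e = 1.70779 - 1
Step 4: e = 0.708

0.708


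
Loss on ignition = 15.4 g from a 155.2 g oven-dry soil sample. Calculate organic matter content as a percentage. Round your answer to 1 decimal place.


Step 1: OM% = 100 * LOI / sample mass
Step 2: OM = 100 * 15.4 / 155.2
Step 3: OM = 9.9%

9.9


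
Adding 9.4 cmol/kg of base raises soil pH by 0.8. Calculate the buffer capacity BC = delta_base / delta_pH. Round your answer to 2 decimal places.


Step 1: BC = change in base / change in pH
Step 2: BC = 9.4 / 0.8
Step 3: BC = 11.75 cmol/(kg*pH unit)

11.75


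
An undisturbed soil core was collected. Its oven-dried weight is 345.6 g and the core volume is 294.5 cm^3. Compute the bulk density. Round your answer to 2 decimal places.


Step 1: Identify the formula: BD = dry mass / volume
Step 2: Substitute values: BD = 345.6 / 294.5
Step 3: BD = 1.17 g/cm^3

1.17


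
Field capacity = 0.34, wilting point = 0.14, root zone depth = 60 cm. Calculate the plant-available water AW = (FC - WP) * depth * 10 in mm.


Step 1: Available water = (FC - WP) * depth * 10
Step 2: AW = (0.34 - 0.14) * 60 * 10
Step 3: AW = 0.2 * 60 * 10
Step 4: AW = 120.0 mm

120.0


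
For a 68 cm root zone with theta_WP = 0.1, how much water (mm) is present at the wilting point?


Step 1: Water (mm) = theta_WP * depth * 10
Step 2: Water = 0.1 * 68 * 10
Step 3: Water = 68.0 mm

68.0


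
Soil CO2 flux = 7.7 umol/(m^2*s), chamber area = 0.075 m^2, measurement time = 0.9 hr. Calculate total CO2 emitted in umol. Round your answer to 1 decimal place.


Step 1: Convert time to seconds: 0.9 hr * 3600 = 3240.0 s
Step 2: Total = flux * area * time_s
Step 3: Total = 7.7 * 0.075 * 3240.0
Step 4: Total = 1871.1 umol

1871.1


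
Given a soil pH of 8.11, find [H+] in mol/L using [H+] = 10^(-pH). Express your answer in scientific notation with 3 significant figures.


Step 1: [H+] = 10^(-pH)
Step 2: [H+] = 10^(-8.11)
Step 3: [H+] = 7.76e-09 mol/L

7.76e-09


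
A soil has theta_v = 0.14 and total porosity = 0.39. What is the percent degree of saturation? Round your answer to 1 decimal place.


Step 1: S = 100 * theta_v / n
Step 2: S = 100 * 0.14 / 0.39
Step 3: S = 35.9%

35.9


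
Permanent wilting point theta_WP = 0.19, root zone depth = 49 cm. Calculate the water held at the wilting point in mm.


Step 1: Water (mm) = theta_WP * depth * 10
Step 2: Water = 0.19 * 49 * 10
Step 3: Water = 93.1 mm

93.1


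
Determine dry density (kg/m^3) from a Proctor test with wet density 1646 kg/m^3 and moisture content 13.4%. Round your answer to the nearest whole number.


Step 1: Dry density = wet density / (1 + w/100)
Step 2: Dry density = 1646 / (1 + 13.4/100)
Step 3: Dry density = 1646 / 1.134
Step 4: Dry density = 1451 kg/m^3

1451


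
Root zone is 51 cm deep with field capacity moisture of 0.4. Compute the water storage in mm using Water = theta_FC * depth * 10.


Step 1: Water (mm) = theta_FC * depth (cm) * 10
Step 2: Water = 0.4 * 51 * 10
Step 3: Water = 204.0 mm

204.0


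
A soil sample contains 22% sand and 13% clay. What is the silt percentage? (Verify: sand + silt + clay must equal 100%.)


Step 1: sand + silt + clay = 100%
Step 2: silt = 100 - sand - clay
Step 3: silt = 100 - 22 - 13
Step 4: silt = 65%

65


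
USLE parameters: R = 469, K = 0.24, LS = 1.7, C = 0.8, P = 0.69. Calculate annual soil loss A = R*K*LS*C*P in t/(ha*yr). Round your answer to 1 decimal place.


Step 1: A = R * K * LS * C * P
Step 2: R * K = 469 * 0.24 = 112.56
Step 3: (R*K) * LS = 112.56 * 1.7 = 191.352
Step 4: * C * P = 191.352 * 0.8 * 0.69 = 105.6
Step 5: A = 105.6 t/(ha*yr)

105.6


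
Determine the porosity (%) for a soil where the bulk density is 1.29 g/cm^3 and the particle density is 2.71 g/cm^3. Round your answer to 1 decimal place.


Step 1: Formula: n = 100 * (1 - BD / PD)
Step 2: n = 100 * (1 - 1.29 / 2.71)
Step 3: n = 100 * (1 - 0.47601)
Step 4: n = 52.4%

52.4


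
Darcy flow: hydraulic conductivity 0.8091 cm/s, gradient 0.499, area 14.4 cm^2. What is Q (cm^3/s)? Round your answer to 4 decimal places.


Step 1: Apply Darcy's law: Q = K * i * A
Step 2: Q = 0.8091 * 0.499 * 14.4
Step 3: Q = 5.8139 cm^3/s

5.8139


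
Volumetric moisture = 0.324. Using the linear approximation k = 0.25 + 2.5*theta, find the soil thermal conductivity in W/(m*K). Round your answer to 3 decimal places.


Step 1: k = 0.25 + 2.5 * theta
Step 2: k = 0.25 + 2.5 * 0.324
Step 3: k = 0.25 + 0.81
Step 4: k = 1.06 W/(m*K)

1.06


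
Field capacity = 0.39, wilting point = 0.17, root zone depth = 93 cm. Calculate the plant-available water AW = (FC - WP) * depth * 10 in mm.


Step 1: Available water = (FC - WP) * depth * 10
Step 2: AW = (0.39 - 0.17) * 93 * 10
Step 3: AW = 0.22 * 93 * 10
Step 4: AW = 204.6 mm

204.6


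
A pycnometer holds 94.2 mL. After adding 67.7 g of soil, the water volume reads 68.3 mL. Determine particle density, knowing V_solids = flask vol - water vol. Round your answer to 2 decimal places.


Step 1: Volume of solids = flask volume - water volume with soil
Step 2: V_solids = 94.2 - 68.3 = 25.9 mL
Step 3: Particle density = mass / V_solids = 67.7 / 25.9 = 2.61 g/cm^3

2.61


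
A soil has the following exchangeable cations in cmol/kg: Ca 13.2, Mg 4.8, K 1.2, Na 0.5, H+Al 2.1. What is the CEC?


Step 1: CEC = Ca + Mg + K + Na + (H+Al)
Step 2: CEC = 13.2 + 4.8 + 1.2 + 0.5 + 2.1
Step 3: CEC = 21.8 cmol/kg

21.8


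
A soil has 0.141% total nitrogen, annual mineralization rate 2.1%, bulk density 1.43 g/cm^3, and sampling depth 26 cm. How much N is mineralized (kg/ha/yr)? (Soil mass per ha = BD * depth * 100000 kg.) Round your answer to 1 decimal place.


Step 1: Soil mass per ha = BD * depth * 100000 = 1.43 * 26 * 100000 = 3718000 kg
Step 2: Total N pool = soil mass * N%/100 = 3718000 * 0.141/100 = 5242.38 kg/ha
Step 3: N mineralized = N pool * rate%/100 = 5242.38 * 2.1/100 = 110.1 kg/ha/yr

110.1


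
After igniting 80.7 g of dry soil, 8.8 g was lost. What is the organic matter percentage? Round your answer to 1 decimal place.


Step 1: OM% = 100 * LOI / sample mass
Step 2: OM = 100 * 8.8 / 80.7
Step 3: OM = 10.9%

10.9


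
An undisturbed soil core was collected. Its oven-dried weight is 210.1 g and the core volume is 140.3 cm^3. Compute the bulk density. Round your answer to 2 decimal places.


Step 1: Identify the formula: BD = dry mass / volume
Step 2: Substitute values: BD = 210.1 / 140.3
Step 3: BD = 1.5 g/cm^3

1.5


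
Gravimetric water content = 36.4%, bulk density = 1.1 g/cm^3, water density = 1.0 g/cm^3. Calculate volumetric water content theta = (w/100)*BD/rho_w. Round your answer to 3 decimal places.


Step 1: theta = (w / 100) * BD / rho_w
Step 2: theta = (36.4 / 100) * 1.1 / 1.0
Step 3: theta = 0.364 * 1.1
Step 4: theta = 0.4

0.4


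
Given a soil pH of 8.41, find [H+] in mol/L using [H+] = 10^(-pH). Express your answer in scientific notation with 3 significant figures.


Step 1: [H+] = 10^(-pH)
Step 2: [H+] = 10^(-8.41)
Step 3: [H+] = 3.89e-09 mol/L

3.89e-09


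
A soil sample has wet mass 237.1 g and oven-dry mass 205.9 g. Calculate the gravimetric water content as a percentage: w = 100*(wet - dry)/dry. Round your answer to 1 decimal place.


Step 1: Water mass = wet - dry = 237.1 - 205.9 = 31.2 g
Step 2: w = 100 * water mass / dry mass
Step 3: w = 100 * 31.2 / 205.9 = 15.2%

15.2


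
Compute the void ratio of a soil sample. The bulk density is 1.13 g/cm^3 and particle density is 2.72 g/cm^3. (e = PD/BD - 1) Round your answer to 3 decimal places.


Step 1: e = PD / BD - 1
Step 2: e = 2.72 / 1.13 - 1
Step 3: e = 2.40708 - 1
Step 4: e = 1.407

1.407


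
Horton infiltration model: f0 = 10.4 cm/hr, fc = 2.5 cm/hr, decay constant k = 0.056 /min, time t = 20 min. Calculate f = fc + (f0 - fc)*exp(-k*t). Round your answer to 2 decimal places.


Step 1: f = fc + (f0 - fc) * exp(-k * t)
Step 2: exp(-0.056 * 20) = 0.32628
Step 3: f = 2.5 + (10.4 - 2.5) * 0.32628
Step 4: f = 2.5 + 7.9 * 0.32628
Step 5: f = 5.08 cm/hr

5.08


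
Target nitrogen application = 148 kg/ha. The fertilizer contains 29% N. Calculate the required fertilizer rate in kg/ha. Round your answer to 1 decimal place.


Step 1: Fertilizer rate = target N / (N content / 100)
Step 2: Rate = 148 / (29 / 100)
Step 3: Rate = 148 / 0.29
Step 4: Rate = 510.3 kg/ha

510.3


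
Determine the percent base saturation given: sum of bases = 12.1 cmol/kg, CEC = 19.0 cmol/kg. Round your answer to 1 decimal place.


Step 1: BS = 100 * (sum of bases) / CEC
Step 2: BS = 100 * 12.1 / 19.0
Step 3: BS = 63.7%

63.7


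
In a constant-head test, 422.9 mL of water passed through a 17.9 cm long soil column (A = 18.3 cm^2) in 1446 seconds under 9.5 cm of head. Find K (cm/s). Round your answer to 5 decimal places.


Step 1: K = Q * L / (A * t * h)
Step 2: Numerator = 422.9 * 17.9 = 7569.91
Step 3: Denominator = 18.3 * 1446 * 9.5 = 251387.1
Step 4: K = 7569.91 / 251387.1 = 0.03011 cm/s

0.03011


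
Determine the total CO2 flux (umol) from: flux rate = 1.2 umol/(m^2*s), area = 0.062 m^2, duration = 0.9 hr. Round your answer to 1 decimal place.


Step 1: Convert time to seconds: 0.9 hr * 3600 = 3240.0 s
Step 2: Total = flux * area * time_s
Step 3: Total = 1.2 * 0.062 * 3240.0
Step 4: Total = 241.1 umol

241.1


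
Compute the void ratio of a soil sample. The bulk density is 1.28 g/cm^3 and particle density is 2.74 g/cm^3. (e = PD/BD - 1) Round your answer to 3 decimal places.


Step 1: e = PD / BD - 1
Step 2: e = 2.74 / 1.28 - 1
Step 3: e = 2.14063 - 1
Step 4: e = 1.141

1.141


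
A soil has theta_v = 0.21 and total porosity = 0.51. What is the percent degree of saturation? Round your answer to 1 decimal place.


Step 1: S = 100 * theta_v / n
Step 2: S = 100 * 0.21 / 0.51
Step 3: S = 41.2%

41.2


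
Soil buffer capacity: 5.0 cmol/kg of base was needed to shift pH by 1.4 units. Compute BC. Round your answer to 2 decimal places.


Step 1: BC = change in base / change in pH
Step 2: BC = 5.0 / 1.4
Step 3: BC = 3.57 cmol/(kg*pH unit)

3.57


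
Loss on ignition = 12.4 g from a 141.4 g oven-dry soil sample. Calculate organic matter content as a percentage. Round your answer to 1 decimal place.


Step 1: OM% = 100 * LOI / sample mass
Step 2: OM = 100 * 12.4 / 141.4
Step 3: OM = 8.8%

8.8


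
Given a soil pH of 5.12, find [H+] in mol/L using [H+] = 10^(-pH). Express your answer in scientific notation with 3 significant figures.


Step 1: [H+] = 10^(-pH)
Step 2: [H+] = 10^(-5.12)
Step 3: [H+] = 7.59e-06 mol/L

7.59e-06


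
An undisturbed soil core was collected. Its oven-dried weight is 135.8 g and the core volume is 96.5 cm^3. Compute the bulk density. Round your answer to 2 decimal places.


Step 1: Identify the formula: BD = dry mass / volume
Step 2: Substitute values: BD = 135.8 / 96.5
Step 3: BD = 1.41 g/cm^3

1.41


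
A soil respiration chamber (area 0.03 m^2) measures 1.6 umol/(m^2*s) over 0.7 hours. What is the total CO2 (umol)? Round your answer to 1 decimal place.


Step 1: Convert time to seconds: 0.7 hr * 3600 = 2520.0 s
Step 2: Total = flux * area * time_s
Step 3: Total = 1.6 * 0.03 * 2520.0
Step 4: Total = 121.0 umol

121.0


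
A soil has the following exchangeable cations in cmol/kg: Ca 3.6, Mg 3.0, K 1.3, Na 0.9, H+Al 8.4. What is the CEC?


Step 1: CEC = Ca + Mg + K + Na + (H+Al)
Step 2: CEC = 3.6 + 3.0 + 1.3 + 0.9 + 8.4
Step 3: CEC = 17.2 cmol/kg

17.2


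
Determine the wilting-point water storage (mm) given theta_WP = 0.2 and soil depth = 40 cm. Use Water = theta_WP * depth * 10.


Step 1: Water (mm) = theta_WP * depth * 10
Step 2: Water = 0.2 * 40 * 10
Step 3: Water = 80.0 mm

80.0


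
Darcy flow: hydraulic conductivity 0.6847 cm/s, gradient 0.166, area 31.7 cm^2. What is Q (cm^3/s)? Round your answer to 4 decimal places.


Step 1: Apply Darcy's law: Q = K * i * A
Step 2: Q = 0.6847 * 0.166 * 31.7
Step 3: Q = 3.603 cm^3/s

3.603


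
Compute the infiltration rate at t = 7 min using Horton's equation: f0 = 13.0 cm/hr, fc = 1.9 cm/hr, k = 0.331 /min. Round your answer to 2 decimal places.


Step 1: f = fc + (f0 - fc) * exp(-k * t)
Step 2: exp(-0.331 * 7) = 0.098569
Step 3: f = 1.9 + (13.0 - 1.9) * 0.098569
Step 4: f = 1.9 + 11.1 * 0.098569
Step 5: f = 2.99 cm/hr

2.99


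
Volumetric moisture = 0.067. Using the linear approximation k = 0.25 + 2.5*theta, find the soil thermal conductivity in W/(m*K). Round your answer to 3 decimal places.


Step 1: k = 0.25 + 2.5 * theta
Step 2: k = 0.25 + 2.5 * 0.067
Step 3: k = 0.25 + 0.168
Step 4: k = 0.418 W/(m*K)

0.418


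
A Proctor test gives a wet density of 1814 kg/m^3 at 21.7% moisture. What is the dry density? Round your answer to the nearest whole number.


Step 1: Dry density = wet density / (1 + w/100)
Step 2: Dry density = 1814 / (1 + 21.7/100)
Step 3: Dry density = 1814 / 1.217
Step 4: Dry density = 1491 kg/m^3

1491


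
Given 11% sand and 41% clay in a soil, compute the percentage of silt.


Step 1: sand + silt + clay = 100%
Step 2: silt = 100 - sand - clay
Step 3: silt = 100 - 11 - 41
Step 4: silt = 48%

48


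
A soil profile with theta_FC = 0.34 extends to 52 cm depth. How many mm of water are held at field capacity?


Step 1: Water (mm) = theta_FC * depth (cm) * 10
Step 2: Water = 0.34 * 52 * 10
Step 3: Water = 176.8 mm

176.8


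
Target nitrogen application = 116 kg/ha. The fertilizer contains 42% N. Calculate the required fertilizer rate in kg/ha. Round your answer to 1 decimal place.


Step 1: Fertilizer rate = target N / (N content / 100)
Step 2: Rate = 116 / (42 / 100)
Step 3: Rate = 116 / 0.42
Step 4: Rate = 276.2 kg/ha

276.2


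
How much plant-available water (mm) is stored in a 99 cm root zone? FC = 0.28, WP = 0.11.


Step 1: Available water = (FC - WP) * depth * 10
Step 2: AW = (0.28 - 0.11) * 99 * 10
Step 3: AW = 0.17 * 99 * 10
Step 4: AW = 168.3 mm

168.3


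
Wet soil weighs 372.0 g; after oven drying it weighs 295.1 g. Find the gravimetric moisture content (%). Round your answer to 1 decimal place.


Step 1: Water mass = wet - dry = 372.0 - 295.1 = 76.9 g
Step 2: w = 100 * water mass / dry mass
Step 3: w = 100 * 76.9 / 295.1 = 26.1%

26.1


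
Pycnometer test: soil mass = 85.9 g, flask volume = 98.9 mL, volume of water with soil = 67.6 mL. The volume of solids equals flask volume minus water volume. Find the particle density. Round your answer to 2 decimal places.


Step 1: Volume of solids = flask volume - water volume with soil
Step 2: V_solids = 98.9 - 67.6 = 31.3 mL
Step 3: Particle density = mass / V_solids = 85.9 / 31.3 = 2.74 g/cm^3

2.74


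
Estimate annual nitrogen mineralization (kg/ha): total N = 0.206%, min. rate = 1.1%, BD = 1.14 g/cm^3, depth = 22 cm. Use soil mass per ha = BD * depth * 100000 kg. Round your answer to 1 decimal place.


Step 1: Soil mass per ha = BD * depth * 100000 = 1.14 * 22 * 100000 = 2508000 kg
Step 2: Total N pool = soil mass * N%/100 = 2508000 * 0.206/100 = 5166.48 kg/ha
Step 3: N mineralized = N pool * rate%/100 = 5166.48 * 1.1/100 = 56.8 kg/ha/yr

56.8


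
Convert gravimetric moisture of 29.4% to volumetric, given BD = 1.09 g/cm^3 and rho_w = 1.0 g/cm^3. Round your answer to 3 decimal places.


Step 1: theta = (w / 100) * BD / rho_w
Step 2: theta = (29.4 / 100) * 1.09 / 1.0
Step 3: theta = 0.294 * 1.09
Step 4: theta = 0.32

0.32


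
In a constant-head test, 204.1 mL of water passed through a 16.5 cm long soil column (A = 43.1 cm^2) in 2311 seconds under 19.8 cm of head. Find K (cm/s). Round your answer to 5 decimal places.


Step 1: K = Q * L / (A * t * h)
Step 2: Numerator = 204.1 * 16.5 = 3367.65
Step 3: Denominator = 43.1 * 2311 * 19.8 = 1972161.18
Step 4: K = 3367.65 / 1972161.18 = 0.00171 cm/s

0.00171


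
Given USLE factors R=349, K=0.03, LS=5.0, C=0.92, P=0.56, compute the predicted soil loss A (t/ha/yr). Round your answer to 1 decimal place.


Step 1: A = R * K * LS * C * P
Step 2: R * K = 349 * 0.03 = 10.47
Step 3: (R*K) * LS = 10.47 * 5.0 = 52.35
Step 4: * C * P = 52.35 * 0.92 * 0.56 = 27.0
Step 5: A = 27.0 t/(ha*yr)

27.0


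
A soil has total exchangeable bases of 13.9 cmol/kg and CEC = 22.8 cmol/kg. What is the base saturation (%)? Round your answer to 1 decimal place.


Step 1: BS = 100 * (sum of bases) / CEC
Step 2: BS = 100 * 13.9 / 22.8
Step 3: BS = 61.0%

61.0


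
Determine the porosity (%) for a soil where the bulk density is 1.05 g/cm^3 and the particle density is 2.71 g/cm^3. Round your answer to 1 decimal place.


Step 1: Formula: n = 100 * (1 - BD / PD)
Step 2: n = 100 * (1 - 1.05 / 2.71)
Step 3: n = 100 * (1 - 0.38745)
Step 4: n = 61.3%

61.3


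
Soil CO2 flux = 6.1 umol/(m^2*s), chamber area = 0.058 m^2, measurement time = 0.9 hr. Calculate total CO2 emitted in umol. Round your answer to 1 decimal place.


Step 1: Convert time to seconds: 0.9 hr * 3600 = 3240.0 s
Step 2: Total = flux * area * time_s
Step 3: Total = 6.1 * 0.058 * 3240.0
Step 4: Total = 1146.3 umol

1146.3


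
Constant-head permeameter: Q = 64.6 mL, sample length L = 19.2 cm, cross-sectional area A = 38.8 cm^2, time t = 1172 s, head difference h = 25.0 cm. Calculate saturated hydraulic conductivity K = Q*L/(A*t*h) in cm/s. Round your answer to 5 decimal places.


Step 1: K = Q * L / (A * t * h)
Step 2: Numerator = 64.6 * 19.2 = 1240.32
Step 3: Denominator = 38.8 * 1172 * 25.0 = 1136840.0
Step 4: K = 1240.32 / 1136840.0 = 0.00109 cm/s

0.00109


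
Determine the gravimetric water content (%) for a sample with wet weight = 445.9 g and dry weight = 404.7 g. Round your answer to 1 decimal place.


Step 1: Water mass = wet - dry = 445.9 - 404.7 = 41.2 g
Step 2: w = 100 * water mass / dry mass
Step 3: w = 100 * 41.2 / 404.7 = 10.2%

10.2


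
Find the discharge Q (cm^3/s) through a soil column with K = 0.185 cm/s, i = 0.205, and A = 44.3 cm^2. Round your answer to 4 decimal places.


Step 1: Apply Darcy's law: Q = K * i * A
Step 2: Q = 0.185 * 0.205 * 44.3
Step 3: Q = 1.6801 cm^3/s

1.6801


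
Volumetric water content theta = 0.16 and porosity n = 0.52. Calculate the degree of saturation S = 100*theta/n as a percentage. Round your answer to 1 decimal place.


Step 1: S = 100 * theta_v / n
Step 2: S = 100 * 0.16 / 0.52
Step 3: S = 30.8%

30.8


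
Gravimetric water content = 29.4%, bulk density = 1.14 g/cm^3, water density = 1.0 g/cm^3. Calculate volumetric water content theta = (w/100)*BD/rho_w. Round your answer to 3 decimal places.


Step 1: theta = (w / 100) * BD / rho_w
Step 2: theta = (29.4 / 100) * 1.14 / 1.0
Step 3: theta = 0.294 * 1.14
Step 4: theta = 0.335

0.335


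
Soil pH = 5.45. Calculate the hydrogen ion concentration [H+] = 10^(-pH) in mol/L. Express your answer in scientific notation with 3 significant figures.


Step 1: [H+] = 10^(-pH)
Step 2: [H+] = 10^(-5.45)
Step 3: [H+] = 3.55e-06 mol/L

3.55e-06


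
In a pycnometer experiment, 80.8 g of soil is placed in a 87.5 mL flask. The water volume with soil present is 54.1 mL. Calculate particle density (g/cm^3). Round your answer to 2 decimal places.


Step 1: Volume of solids = flask volume - water volume with soil
Step 2: V_solids = 87.5 - 54.1 = 33.4 mL
Step 3: Particle density = mass / V_solids = 80.8 / 33.4 = 2.42 g/cm^3

2.42


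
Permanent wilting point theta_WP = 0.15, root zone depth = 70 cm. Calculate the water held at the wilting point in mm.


Step 1: Water (mm) = theta_WP * depth * 10
Step 2: Water = 0.15 * 70 * 10
Step 3: Water = 105.0 mm

105.0


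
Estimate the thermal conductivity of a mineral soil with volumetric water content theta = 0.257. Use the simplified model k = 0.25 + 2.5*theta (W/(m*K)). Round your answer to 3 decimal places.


Step 1: k = 0.25 + 2.5 * theta
Step 2: k = 0.25 + 2.5 * 0.257
Step 3: k = 0.25 + 0.643
Step 4: k = 0.893 W/(m*K)

0.893


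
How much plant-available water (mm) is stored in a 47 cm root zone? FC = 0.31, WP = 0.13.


Step 1: Available water = (FC - WP) * depth * 10
Step 2: AW = (0.31 - 0.13) * 47 * 10
Step 3: AW = 0.18 * 47 * 10
Step 4: AW = 84.6 mm

84.6


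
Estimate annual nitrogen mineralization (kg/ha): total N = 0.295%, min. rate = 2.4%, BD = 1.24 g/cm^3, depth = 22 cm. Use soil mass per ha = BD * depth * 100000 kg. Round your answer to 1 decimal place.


Step 1: Soil mass per ha = BD * depth * 100000 = 1.24 * 22 * 100000 = 2728000 kg
Step 2: Total N pool = soil mass * N%/100 = 2728000 * 0.295/100 = 8047.6 kg/ha
Step 3: N mineralized = N pool * rate%/100 = 8047.6 * 2.4/100 = 193.1 kg/ha/yr

193.1


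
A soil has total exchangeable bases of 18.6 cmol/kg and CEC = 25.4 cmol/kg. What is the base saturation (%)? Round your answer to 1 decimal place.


Step 1: BS = 100 * (sum of bases) / CEC
Step 2: BS = 100 * 18.6 / 25.4
Step 3: BS = 73.2%

73.2


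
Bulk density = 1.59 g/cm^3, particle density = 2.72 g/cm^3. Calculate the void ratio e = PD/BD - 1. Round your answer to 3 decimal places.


Step 1: e = PD / BD - 1
Step 2: e = 2.72 / 1.59 - 1
Step 3: e = 1.71069 - 1
Step 4: e = 0.711

0.711


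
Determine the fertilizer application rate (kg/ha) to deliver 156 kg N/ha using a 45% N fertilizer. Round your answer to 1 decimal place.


Step 1: Fertilizer rate = target N / (N content / 100)
Step 2: Rate = 156 / (45 / 100)
Step 3: Rate = 156 / 0.45
Step 4: Rate = 346.7 kg/ha

346.7


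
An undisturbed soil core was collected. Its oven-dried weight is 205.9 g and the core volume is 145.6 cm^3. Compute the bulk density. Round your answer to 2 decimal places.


Step 1: Identify the formula: BD = dry mass / volume
Step 2: Substitute values: BD = 205.9 / 145.6
Step 3: BD = 1.41 g/cm^3

1.41


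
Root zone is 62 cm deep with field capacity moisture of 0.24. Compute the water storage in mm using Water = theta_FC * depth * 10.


Step 1: Water (mm) = theta_FC * depth (cm) * 10
Step 2: Water = 0.24 * 62 * 10
Step 3: Water = 148.8 mm

148.8


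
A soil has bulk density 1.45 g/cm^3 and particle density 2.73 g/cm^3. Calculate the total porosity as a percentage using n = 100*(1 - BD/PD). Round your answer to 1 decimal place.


Step 1: Formula: n = 100 * (1 - BD / PD)
Step 2: n = 100 * (1 - 1.45 / 2.73)
Step 3: n = 100 * (1 - 0.53114)
Step 4: n = 46.9%

46.9


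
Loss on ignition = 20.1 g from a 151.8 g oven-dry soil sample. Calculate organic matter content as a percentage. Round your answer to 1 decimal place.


Step 1: OM% = 100 * LOI / sample mass
Step 2: OM = 100 * 20.1 / 151.8
Step 3: OM = 13.2%

13.2


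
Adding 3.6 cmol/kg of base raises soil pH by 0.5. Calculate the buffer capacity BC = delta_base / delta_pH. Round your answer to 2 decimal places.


Step 1: BC = change in base / change in pH
Step 2: BC = 3.6 / 0.5
Step 3: BC = 7.2 cmol/(kg*pH unit)

7.2


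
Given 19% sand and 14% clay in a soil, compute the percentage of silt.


Step 1: sand + silt + clay = 100%
Step 2: silt = 100 - sand - clay
Step 3: silt = 100 - 19 - 14
Step 4: silt = 67%

67


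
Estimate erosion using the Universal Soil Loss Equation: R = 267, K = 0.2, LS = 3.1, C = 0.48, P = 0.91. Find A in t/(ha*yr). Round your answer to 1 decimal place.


Step 1: A = R * K * LS * C * P
Step 2: R * K = 267 * 0.2 = 53.4
Step 3: (R*K) * LS = 53.4 * 3.1 = 165.54
Step 4: * C * P = 165.54 * 0.48 * 0.91 = 72.3
Step 5: A = 72.3 t/(ha*yr)

72.3


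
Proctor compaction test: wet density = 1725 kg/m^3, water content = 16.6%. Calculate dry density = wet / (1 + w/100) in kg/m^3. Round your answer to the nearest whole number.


Step 1: Dry density = wet density / (1 + w/100)
Step 2: Dry density = 1725 / (1 + 16.6/100)
Step 3: Dry density = 1725 / 1.166
Step 4: Dry density = 1479 kg/m^3

1479


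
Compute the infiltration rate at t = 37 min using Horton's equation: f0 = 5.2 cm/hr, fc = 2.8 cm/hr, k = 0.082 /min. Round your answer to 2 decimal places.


Step 1: f = fc + (f0 - fc) * exp(-k * t)
Step 2: exp(-0.082 * 37) = 0.048123
Step 3: f = 2.8 + (5.2 - 2.8) * 0.048123
Step 4: f = 2.8 + 2.4 * 0.048123
Step 5: f = 2.92 cm/hr

2.92


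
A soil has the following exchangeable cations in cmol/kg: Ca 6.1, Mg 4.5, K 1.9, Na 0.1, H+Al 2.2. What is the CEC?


Step 1: CEC = Ca + Mg + K + Na + (H+Al)
Step 2: CEC = 6.1 + 4.5 + 1.9 + 0.1 + 2.2
Step 3: CEC = 14.8 cmol/kg

14.8


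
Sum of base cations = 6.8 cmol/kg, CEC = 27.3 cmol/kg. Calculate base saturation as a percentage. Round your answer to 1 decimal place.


Step 1: BS = 100 * (sum of bases) / CEC
Step 2: BS = 100 * 6.8 / 27.3
Step 3: BS = 24.9%

24.9


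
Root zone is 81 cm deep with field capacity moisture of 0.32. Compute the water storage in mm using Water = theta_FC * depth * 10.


Step 1: Water (mm) = theta_FC * depth (cm) * 10
Step 2: Water = 0.32 * 81 * 10
Step 3: Water = 259.2 mm

259.2


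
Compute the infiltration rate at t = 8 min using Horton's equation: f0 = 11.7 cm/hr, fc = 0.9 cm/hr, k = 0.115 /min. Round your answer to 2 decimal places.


Step 1: f = fc + (f0 - fc) * exp(-k * t)
Step 2: exp(-0.115 * 8) = 0.398519
Step 3: f = 0.9 + (11.7 - 0.9) * 0.398519
Step 4: f = 0.9 + 10.8 * 0.398519
Step 5: f = 5.2 cm/hr

5.2


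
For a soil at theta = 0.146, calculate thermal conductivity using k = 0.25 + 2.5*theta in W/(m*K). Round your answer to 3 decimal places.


Step 1: k = 0.25 + 2.5 * theta
Step 2: k = 0.25 + 2.5 * 0.146
Step 3: k = 0.25 + 0.365
Step 4: k = 0.615 W/(m*K)

0.615


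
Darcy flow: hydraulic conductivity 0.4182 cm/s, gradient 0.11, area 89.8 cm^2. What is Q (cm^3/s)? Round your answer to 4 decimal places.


Step 1: Apply Darcy's law: Q = K * i * A
Step 2: Q = 0.4182 * 0.11 * 89.8
Step 3: Q = 4.131 cm^3/s

4.131


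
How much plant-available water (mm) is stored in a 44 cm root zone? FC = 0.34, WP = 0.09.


Step 1: Available water = (FC - WP) * depth * 10
Step 2: AW = (0.34 - 0.09) * 44 * 10
Step 3: AW = 0.25 * 44 * 10
Step 4: AW = 110.0 mm

110.0


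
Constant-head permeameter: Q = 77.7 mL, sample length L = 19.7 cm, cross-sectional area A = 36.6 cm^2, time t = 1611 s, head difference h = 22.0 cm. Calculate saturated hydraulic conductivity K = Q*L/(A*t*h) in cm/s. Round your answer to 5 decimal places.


Step 1: K = Q * L / (A * t * h)
Step 2: Numerator = 77.7 * 19.7 = 1530.69
Step 3: Denominator = 36.6 * 1611 * 22.0 = 1297177.2
Step 4: K = 1530.69 / 1297177.2 = 0.00118 cm/s

0.00118
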